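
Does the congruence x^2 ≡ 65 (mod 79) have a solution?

65 ≡ 1 (mod 4), so quadratic reciprocity gives (65|79) = (79|65). Reduce: 79 ≡ 14 (mod 65). Now have (14|65).
Factor out 2: 14 = 2·7. Since 65 ≡ 1 (mod 8), (2|65) = +1. Now have (7|65).
65 ≡ 1 (mod 4), so quadratic reciprocity gives (7|65) = (65|7). Reduce: 65 ≡ 2 (mod 7). Now have (2|7).
Factor out 2: 2 = 2. Since 7 ≡ 7 (mod 8), (2|7) = +1. Now have (1|7).
(1|7) = 1. Collecting the sign factors: 1.
The Legendre symbol is 1, so x^2 ≡ 65 (mod 79) has solution.

yes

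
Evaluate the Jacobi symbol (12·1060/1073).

1

By multiplicativity, (12·1060/1073) = (12/1073)·(1060/1073).
First factor (12/1073):
Factor out 2: 12 = 2^2·3. Since 1073 ≡ 1 (mod 8), (2/1073) = +1, and (2/1073)^2 = +1. Now have (3/1073).
1073 ≡ 1 (mod 4), so quadratic reciprocity gives (3/1073) = (1073/3). Reduce: 1073 ≡ 2 (mod 3). Now have (2/3).
Factor out 2: 2 = 2. Since 3 ≡ 3 (mod 8), (2/3) = -1. Now have -(1/3).
(1/3) = 1. Collecting the sign factors: -1.
Second factor (1060/1073):
Factor out 2: 1060 = 2^2·265. Since 1073 ≡ 1 (mod 8), (2/1073) = +1, and (2/1073)^2 = +1. Now have (265/1073).
265 ≡ 1 (mod 4), so quadratic reciprocity gives (265/1073) = (1073/265). Reduce: 1073 ≡ 13 (mod 265). Now have (13/265).
13 ≡ 1 (mod 4), so quadratic reciprocity gives (13/265) = (265/13). Reduce: 265 ≡ 5 (mod 13). Now have (5/13).
5 ≡ 1 (mod 4), so quadratic reciprocity gives (5/13) = (13/5). Reduce: 13 ≡ 3 (mod 5). Now have (3/5).
5 ≡ 1 (mod 4), so quadratic reciprocity gives (3/5) = (5/3). Reduce: 5 ≡ 2 (mod 3). Now have (2/3).
Factor out 2: 2 = 2. Since 3 ≡ 3 (mod 8), (2/3) = -1. Now have -(1/3).
(1/3) = 1. Collecting the sign factors: -1.
Product: (-1)·(-1) = 1.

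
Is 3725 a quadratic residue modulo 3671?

yes

Reduce the numerator: 3725 ≡ 54 (mod 3671), so (3725/3671) = (54/3671).
Factor out 2: 54 = 2·27. Since 3671 ≡ 7 (mod 8), (2/3671) = +1. Now have (27/3671).
Both 27 ≡ 3 and 3671 ≡ 3 (mod 4), so reciprocity gives (27/3671) = -(3671/27). Reduce: 3671 ≡ 26 (mod 27). Now have -(26/27).
Factor out 2: 26 = 2·13. Since 27 ≡ 3 (mod 8), (2/27) = -1. Now have (13/27).
13 ≡ 1 (mod 4), so quadratic reciprocity gives (13/27) = (27/13). Reduce: 27 ≡ 1 (mod 13). Now have (1/13).
(1/13) = 1. Collecting the sign factors: 1.
The Legendre symbol is 1, so x^2 ≡ 3725 (mod 3671) has solution.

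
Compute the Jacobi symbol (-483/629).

1

Reduce the numerator: -483 ≡ 146 (mod 629), so (-483/629) = (146/629).
Factor out 2: 146 = 2·73. Since 629 ≡ 5 (mod 8), (2/629) = -1. Now have -(73/629).
73 ≡ 1 (mod 4), so quadratic reciprocity gives (73/629) = (629/73). Reduce: 629 ≡ 45 (mod 73). Now have -(45/73).
45 ≡ 1 (mod 4), so quadratic reciprocity gives (45/73) = (73/45). Reduce: 73 ≡ 28 (mod 45). Now have -(28/45).
Factor out 2: 28 = 2^2·7. Since 45 ≡ 5 (mod 8), (2/45) = -1, and (2/45)^2 = +1. Now have -(7/45).
45 ≡ 1 (mod 4), so quadratic reciprocity gives (7/45) = (45/7). Reduce: 45 ≡ 3 (mod 7). Now have -(3/7).
Both 3 ≡ 3 and 7 ≡ 3 (mod 4), so reciprocity gives (3/7) = -(7/3). Reduce: 7 ≡ 1 (mod 3). Now have (1/3).
(1/3) = 1. Collecting the sign factors: 1.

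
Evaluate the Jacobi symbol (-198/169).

1

(-198/169)
  = (140/169)    [-198 ≡ 140 mod 169]
  = (35/169)    [169 ≡ 1 mod 8 ⇒ (2/169)^2 = +1]
  = (169/35)    [QR: 169 ≡ 1 mod 4, sign kept]
  = (29/35)    [169 ≡ 29 mod 35]
  = (35/29)    [QR: 29 ≡ 1 mod 4, sign kept]
  = (6/29)    [35 ≡ 6 mod 29]
  = -(3/29)    [29 ≡ 5 mod 8 ⇒ (2/29) = -1]
  = -(29/3)    [QR: 29 ≡ 1 mod 4, sign kept]
  = -(2/3)    [29 ≡ 2 mod 3]
  = (1/3)    [3 ≡ 3 mod 8 ⇒ (2/3) = -1]
  = 1    [(1/3) = 1]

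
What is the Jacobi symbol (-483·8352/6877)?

0

By multiplicativity, (-483·8352/6877) = (-483/6877)·(8352/6877).
First factor (-483/6877):
Pull out -1: (-483/6877) = (-1/6877)·(483/6877). Since 6877 ≡ 1 (mod 4), (-1/6877) = +1. Now have (483/6877).
6877 ≡ 1 (mod 4), so quadratic reciprocity gives (483/6877) = (6877/483). Reduce: 6877 ≡ 115 (mod 483). Now have (115/483).
Both 115 ≡ 3 and 483 ≡ 3 (mod 4), so reciprocity gives (115/483) = -(483/115). Reduce: 483 ≡ 23 (mod 115). Now have -(23/115).
Both 23 ≡ 3 and 115 ≡ 3 (mod 4), so reciprocity gives (23/115) = -(115/23). Reduce: 115 ≡ 0 (mod 23). Now have (0/23).
The numerator is now 0 with denominator 23 > 1: the symbol is 0.
Second factor (8352/6877):
Reduce the numerator: 8352 ≡ 1475 (mod 6877), so (8352/6877) = (1475/6877).
6877 ≡ 1 (mod 4), so quadratic reciprocity gives (1475/6877) = (6877/1475). Reduce: 6877 ≡ 977 (mod 1475). Now have (977/1475).
977 ≡ 1 (mod 4), so quadratic reciprocity gives (977/1475) = (1475/977). Reduce: 1475 ≡ 498 (mod 977). Now have (498/977).
Factor out 2: 498 = 2·249. Since 977 ≡ 1 (mod 8), (2/977) = +1. Now have (249/977).
249 ≡ 1 (mod 4), so quadratic reciprocity gives (249/977) = (977/249). Reduce: 977 ≡ 230 (mod 249). Now have (230/249).
Factor out 2: 230 = 2·115. Since 249 ≡ 1 (mod 8), (2/249) = +1. Now have (115/249).
249 ≡ 1 (mod 4), so quadratic reciprocity gives (115/249) = (249/115). Reduce: 249 ≡ 19 (mod 115). Now have (19/115).
Both 19 ≡ 3 and 115 ≡ 3 (mod 4), so reciprocity gives (19/115) = -(115/19). Reduce: 115 ≡ 1 (mod 19). Now have -(1/19).
(1/19) = 1. Collecting the sign factors: -1.
Product: (0)·(-1) = 0.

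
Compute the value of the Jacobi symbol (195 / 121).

Reduce the numerator: 195 ≡ 74 (mod 121), so (195 / 121) = (74 / 121).
Factor out 2: 74 = 2·37. Since 121 ≡ 1 (mod 8), (2 / 121) = +1. Now have (37 / 121).
37 ≡ 1 (mod 4), so quadratic reciprocity gives (37 / 121) = (121 / 37). Reduce: 121 ≡ 10 (mod 37). Now have (10 / 37).
Factor out 2: 10 = 2·5. Since 37 ≡ 5 (mod 8), (2 / 37) = -1. Now have -(5 / 37).
5 ≡ 1 (mod 4), so quadratic reciprocity gives (5 / 37) = (37 / 5). Reduce: 37 ≡ 2 (mod 5). Now have -(2 / 5).
Factor out 2: 2 = 2. Since 5 ≡ 5 (mod 8), (2 / 5) = -1. Now have (1 / 5).
(1 / 5) = 1. Collecting the sign factors: 1.

1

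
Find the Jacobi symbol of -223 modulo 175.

(-223/175)
  = (127/175)    [-223 ≡ 127 mod 175]
  = -(175/127)    [QR: both ≡ 3 mod 4, sign flips]
  = -(48/127)    [175 ≡ 48 mod 127]
  = -(3/127)    [127 ≡ 7 mod 8 ⇒ (2/127)^4 = +1]
  = (127/3)    [QR: both ≡ 3 mod 4, sign flips]
  = (1/3)    [127 ≡ 1 mod 3]
  = 1    [(1/3) = 1]

1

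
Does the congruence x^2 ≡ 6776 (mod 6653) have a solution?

yes

(6776|6653)
  = (123|6653)    [6776 ≡ 123 mod 6653]
  = (6653|123)    [QR: 6653 ≡ 1 mod 4, sign kept]
  = (11|123)    [6653 ≡ 11 mod 123]
  = -(123|11)    [QR: both ≡ 3 mod 4, sign flips]
  = -(2|11)    [123 ≡ 2 mod 11]
  = (1|11)    [11 ≡ 3 mod 8 ⇒ (2|11) = -1]
  = 1    [(1|11) = 1]
The Legendre symbol is 1, so x^2 ≡ 6776 (mod 6653) has solution.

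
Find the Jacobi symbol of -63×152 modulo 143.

By multiplicativity, (-63·152/143) = (-63/143)·(152/143).
First factor (-63/143):
(-63/143)
  = (80/143)    [-63 ≡ 80 mod 143]
  = (5/143)    [143 ≡ 7 mod 8 ⇒ (2/143)^4 = +1]
  = (143/5)    [QR: 5 ≡ 1 mod 4, sign kept]
  = (3/5)    [143 ≡ 3 mod 5]
  = (5/3)    [QR: 5 ≡ 1 mod 4, sign kept]
  = (2/3)    [5 ≡ 2 mod 3]
  = -(1/3)    [3 ≡ 3 mod 8 ⇒ (2/3) = -1]
  = -1    [(1/3) = 1]
Second factor (152/143):
(152/143)
  = (9/143)    [152 ≡ 9 mod 143]
  = (143/9)    [QR: 9 ≡ 1 mod 4, sign kept]
  = (8/9)    [143 ≡ 8 mod 9]
  = (1/9)    [9 ≡ 1 mod 8 ⇒ (2/9)^3 = +1]
  = 1    [(1/9) = 1]
Product: (-1)·(1) = -1.

-1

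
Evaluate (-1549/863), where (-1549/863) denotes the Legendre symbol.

(-1549/863)
  = (177/863)    [-1549 ≡ 177 mod 863]
  = (863/177)    [QR: 177 ≡ 1 mod 4, sign kept]
  = (155/177)    [863 ≡ 155 mod 177]
  = (177/155)    [QR: 177 ≡ 1 mod 4, sign kept]
  = (22/155)    [177 ≡ 22 mod 155]
  = -(11/155)    [155 ≡ 3 mod 8 ⇒ (2/155) = -1]
  = (155/11)    [QR: both ≡ 3 mod 4, sign flips]
  = (1/11)    [155 ≡ 1 mod 11]
  = 1    [(1/11) = 1]

1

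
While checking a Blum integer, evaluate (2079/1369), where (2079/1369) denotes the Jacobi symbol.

1

Reduce the numerator: 2079 ≡ 710 (mod 1369), so (2079/1369) = (710/1369).
Factor out 2: 710 = 2·355. Since 1369 ≡ 1 (mod 8), (2/1369) = +1. Now have (355/1369).
1369 ≡ 1 (mod 4), so quadratic reciprocity gives (355/1369) = (1369/355). Reduce: 1369 ≡ 304 (mod 355). Now have (304/355).
Factor out 2: 304 = 2^4·19. Since 355 ≡ 3 (mod 8), (2/355) = -1, and (2/355)^4 = +1. Now have (19/355).
Both 19 ≡ 3 and 355 ≡ 3 (mod 4), so reciprocity gives (19/355) = -(355/19). Reduce: 355 ≡ 13 (mod 19). Now have -(13/19).
13 ≡ 1 (mod 4), so quadratic reciprocity gives (13/19) = (19/13). Reduce: 19 ≡ 6 (mod 13). Now have -(6/13).
Factor out 2: 6 = 2·3. Since 13 ≡ 5 (mod 8), (2/13) = -1. Now have (3/13).
13 ≡ 1 (mod 4), so quadratic reciprocity gives (3/13) = (13/3). Reduce: 13 ≡ 1 (mod 3). Now have (1/3).
(1/3) = 1. Collecting the sign factors: 1.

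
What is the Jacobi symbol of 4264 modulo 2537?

-1

Reduce the numerator: 4264 ≡ 1727 (mod 2537), so (4264 / 2537) = (1727 / 2537).
2537 ≡ 1 (mod 4), so quadratic reciprocity gives (1727 / 2537) = (2537 / 1727). Reduce: 2537 ≡ 810 (mod 1727). Now have (810 / 1727).
Factor out 2: 810 = 2·405. Since 1727 ≡ 7 (mod 8), (2 / 1727) = +1. Now have (405 / 1727).
405 ≡ 1 (mod 4), so quadratic reciprocity gives (405 / 1727) = (1727 / 405). Reduce: 1727 ≡ 107 (mod 405). Now have (107 / 405).
405 ≡ 1 (mod 4), so quadratic reciprocity gives (107 / 405) = (405 / 107). Reduce: 405 ≡ 84 (mod 107). Now have (84 / 107).
Factor out 2: 84 = 2^2·21. Since 107 ≡ 3 (mod 8), (2 / 107) = -1, and (2 / 107)^2 = +1. Now have (21 / 107).
21 ≡ 1 (mod 4), so quadratic reciprocity gives (21 / 107) = (107 / 21). Reduce: 107 ≡ 2 (mod 21). Now have (2 / 21).
Factor out 2: 2 = 2. Since 21 ≡ 5 (mod 8), (2 / 21) = -1. Now have -(1 / 21).
(1 / 21) = 1. Collecting the sign factors: -1.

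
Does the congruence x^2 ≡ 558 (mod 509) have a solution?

yes

(558/509)
  = (49/509)    [558 ≡ 49 mod 509]
  = (509/49)    [QR: 49 ≡ 1 mod 4, sign kept]
  = (19/49)    [509 ≡ 19 mod 49]
  = (49/19)    [QR: 49 ≡ 1 mod 4, sign kept]
  = (11/19)    [49 ≡ 11 mod 19]
  = -(19/11)    [QR: both ≡ 3 mod 4, sign flips]
  = -(8/11)    [19 ≡ 8 mod 11]
  = (1/11)    [11 ≡ 3 mod 8 ⇒ (2/11)^3 = -1]
  = 1    [(1/11) = 1]
The Legendre symbol is 1, so x^2 ≡ 558 (mod 509) has solution.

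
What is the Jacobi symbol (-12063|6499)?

Reduce the numerator: -12063 ≡ 935 (mod 6499), so (-12063|6499) = (935|6499).
Both 935 ≡ 3 and 6499 ≡ 3 (mod 4), so reciprocity gives (935|6499) = -(6499|935). Reduce: 6499 ≡ 889 (mod 935). Now have -(889|935).
889 ≡ 1 (mod 4), so quadratic reciprocity gives (889|935) = (935|889). Reduce: 935 ≡ 46 (mod 889). Now have -(46|889).
Factor out 2: 46 = 2·23. Since 889 ≡ 1 (mod 8), (2|889) = +1. Now have -(23|889).
889 ≡ 1 (mod 4), so quadratic reciprocity gives (23|889) = (889|23). Reduce: 889 ≡ 15 (mod 23). Now have -(15|23).
Both 15 ≡ 3 and 23 ≡ 3 (mod 4), so reciprocity gives (15|23) = -(23|15). Reduce: 23 ≡ 8 (mod 15). Now have (8|15).
Factor out 2: 8 = 2^3. Since 15 ≡ 7 (mod 8), (2|15) = +1, and (2|15)^3 = +1. Now have (1|15).
(1|15) = 1. Collecting the sign factors: 1.

1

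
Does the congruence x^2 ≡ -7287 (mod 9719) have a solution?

(-7287/9719)
  = (2432/9719)    [-7287 ≡ 2432 mod 9719]
  = (19/9719)    [9719 ≡ 7 mod 8 ⇒ (2/9719)^7 = +1]
  = -(9719/19)    [QR: both ≡ 3 mod 4, sign flips]
  = -(10/19)    [9719 ≡ 10 mod 19]
  = (5/19)    [19 ≡ 3 mod 8 ⇒ (2/19) = -1]
  = (19/5)    [QR: 5 ≡ 1 mod 4, sign kept]
  = (4/5)    [19 ≡ 4 mod 5]
  = (1/5)    [5 ≡ 5 mod 8 ⇒ (2/5)^2 = +1]
  = 1    [(1/5) = 1]
The Legendre symbol is 1, so x^2 ≡ -7287 (mod 9719) has solution.

yes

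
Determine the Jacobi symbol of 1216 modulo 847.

-1

Reduce the numerator: 1216 ≡ 369 (mod 847), so (1216|847) = (369|847).
369 ≡ 1 (mod 4), so quadratic reciprocity gives (369|847) = (847|369). Reduce: 847 ≡ 109 (mod 369). Now have (109|369).
109 ≡ 1 (mod 4), so quadratic reciprocity gives (109|369) = (369|109). Reduce: 369 ≡ 42 (mod 109). Now have (42|109).
Factor out 2: 42 = 2·21. Since 109 ≡ 5 (mod 8), (2|109) = -1. Now have -(21|109).
21 ≡ 1 (mod 4), so quadratic reciprocity gives (21|109) = (109|21). Reduce: 109 ≡ 4 (mod 21). Now have -(4|21).
Factor out 2: 4 = 2^2. Since 21 ≡ 5 (mod 8), (2|21) = -1, and (2|21)^2 = +1. Now have -(1|21).
(1|21) = 1. Collecting the sign factors: -1.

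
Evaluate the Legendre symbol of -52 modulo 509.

(-52/509)
  = (457/509)    [-52 ≡ 457 mod 509]
  = (509/457)    [QR: 457 ≡ 1 mod 4, sign kept]
  = (52/457)    [509 ≡ 52 mod 457]
  = (13/457)    [457 ≡ 1 mod 8 ⇒ (2/457)^2 = +1]
  = (457/13)    [QR: 13 ≡ 1 mod 4, sign kept]
  = (2/13)    [457 ≡ 2 mod 13]
  = -(1/13)    [13 ≡ 5 mod 8 ⇒ (2/13) = -1]
  = -1    [(1/13) = 1]

-1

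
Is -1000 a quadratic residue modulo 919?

Pull out -1: (-1000|919) = (-1|919)·(1000|919). Since 919 ≡ 3 (mod 4), (-1|919) = -1. Now have -(1000|919).
Reduce the numerator: 1000 ≡ 81 (mod 919), so (1000|919) = (81|919).
81 ≡ 1 (mod 4), so quadratic reciprocity gives (81|919) = (919|81). Reduce: 919 ≡ 28 (mod 81). Now have -(28|81).
Factor out 2: 28 = 2^2·7. Since 81 ≡ 1 (mod 8), (2|81) = +1, and (2|81)^2 = +1. Now have -(7|81).
81 ≡ 1 (mod 4), so quadratic reciprocity gives (7|81) = (81|7). Reduce: 81 ≡ 4 (mod 7). Now have -(4|7).
Factor out 2: 4 = 2^2. Since 7 ≡ 7 (mod 8), (2|7) = +1, and (2|7)^2 = +1. Now have -(1|7).
(1|7) = 1. Collecting the sign factors: -1.
(-1000|919) = -1, and 919 is prime, so -1000 is not a quadratic residue mod 919.

no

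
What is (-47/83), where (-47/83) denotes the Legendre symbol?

(-47/83)
  = -(47/83)    [83 ≡ 3 mod 4 ⇒ (-1/83) = -1]
  = (83/47)    [QR: both ≡ 3 mod 4, sign flips]
  = (36/47)    [83 ≡ 36 mod 47]
  = (9/47)    [47 ≡ 7 mod 8 ⇒ (2/47)^2 = +1]
  = (47/9)    [QR: 9 ≡ 1 mod 4, sign kept]
  = (2/9)    [47 ≡ 2 mod 9]
  = (1/9)    [9 ≡ 1 mod 8 ⇒ (2/9) = +1]
  = 1    [(1/9) = 1]

1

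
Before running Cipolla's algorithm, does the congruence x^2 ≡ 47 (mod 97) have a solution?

(47/97)
  = (97/47)    [QR: 97 ≡ 1 mod 4, sign kept]
  = (3/47)    [97 ≡ 3 mod 47]
  = -(47/3)    [QR: both ≡ 3 mod 4, sign flips]
  = -(2/3)    [47 ≡ 2 mod 3]
  = (1/3)    [3 ≡ 3 mod 8 ⇒ (2/3) = -1]
  = 1    [(1/3) = 1]
The Legendre symbol is 1, so x^2 ≡ 47 (mod 97) has solution.

yes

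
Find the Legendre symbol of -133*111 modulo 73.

By multiplicativity, (-133·111/73) = (-133/73)·(111/73).
First factor (-133/73):
(-133/73)
  = (133/73)    [73 ≡ 1 mod 4 ⇒ (-1/73) = +1]
  = (60/73)    [133 ≡ 60 mod 73]
  = (15/73)    [73 ≡ 1 mod 8 ⇒ (2/73)^2 = +1]
  = (73/15)    [QR: 73 ≡ 1 mod 4, sign kept]
  = (13/15)    [73 ≡ 13 mod 15]
  = (15/13)    [QR: 13 ≡ 1 mod 4, sign kept]
  = (2/13)    [15 ≡ 2 mod 13]
  = -(1/13)    [13 ≡ 5 mod 8 ⇒ (2/13) = -1]
  = -1    [(1/13) = 1]
Second factor (111/73):
(111/73)
  = (38/73)    [111 ≡ 38 mod 73]
  = (19/73)    [73 ≡ 1 mod 8 ⇒ (2/73) = +1]
  = (73/19)    [QR: 73 ≡ 1 mod 4, sign kept]
  = (16/19)    [73 ≡ 16 mod 19]
  = (1/19)    [19 ≡ 3 mod 8 ⇒ (2/19)^4 = +1]
  = 1    [(1/19) = 1]
Product: (-1)·(1) = -1.

-1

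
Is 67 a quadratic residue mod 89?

yes

(67|89)
  = (89|67)    [QR: 89 ≡ 1 mod 4, sign kept]
  = (22|67)    [89 ≡ 22 mod 67]
  = -(11|67)    [67 ≡ 3 mod 8 ⇒ (2|67) = -1]
  = (67|11)    [QR: both ≡ 3 mod 4, sign flips]
  = (1|11)    [67 ≡ 1 mod 11]
  = 1    [(1|11) = 1]
(67|89) = 1, and 89 is prime, so 67 is a quadratic residue mod 89.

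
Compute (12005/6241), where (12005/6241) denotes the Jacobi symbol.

1

(12005/6241)
  = (5764/6241)    [12005 ≡ 5764 mod 6241]
  = (1441/6241)    [6241 ≡ 1 mod 8 ⇒ (2/6241)^2 = +1]
  = (6241/1441)    [QR: 1441 ≡ 1 mod 4, sign kept]
  = (477/1441)    [6241 ≡ 477 mod 1441]
  = (1441/477)    [QR: 477 ≡ 1 mod 4, sign kept]
  = (10/477)    [1441 ≡ 10 mod 477]
  = -(5/477)    [477 ≡ 5 mod 8 ⇒ (2/477) = -1]
  = -(477/5)    [QR: 5 ≡ 1 mod 4, sign kept]
  = -(2/5)    [477 ≡ 2 mod 5]
  = (1/5)    [5 ≡ 5 mod 8 ⇒ (2/5) = -1]
  = 1    [(1/5) = 1]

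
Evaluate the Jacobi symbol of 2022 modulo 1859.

1

(2022 / 1859)
  = (163 / 1859)    [2022 ≡ 163 mod 1859]
  = -(1859 / 163)    [QR: both ≡ 3 mod 4, sign flips]
  = -(66 / 163)    [1859 ≡ 66 mod 163]
  = (33 / 163)    [163 ≡ 3 mod 8 ⇒ (2 / 163) = -1]
  = (163 / 33)    [QR: 33 ≡ 1 mod 4, sign kept]
  = (31 / 33)    [163 ≡ 31 mod 33]
  = (33 / 31)    [QR: 33 ≡ 1 mod 4, sign kept]
  = (2 / 31)    [33 ≡ 2 mod 31]
  = (1 / 31)    [31 ≡ 7 mod 8 ⇒ (2 / 31) = +1]
  = 1    [(1 / 31) = 1]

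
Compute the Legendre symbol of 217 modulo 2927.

(217/2927)
  = (2927/217)    [QR: 217 ≡ 1 mod 4, sign kept]
  = (106/217)    [2927 ≡ 106 mod 217]
  = (53/217)    [217 ≡ 1 mod 8 ⇒ (2/217) = +1]
  = (217/53)    [QR: 53 ≡ 1 mod 4, sign kept]
  = (5/53)    [217 ≡ 5 mod 53]
  = (53/5)    [QR: 5 ≡ 1 mod 4, sign kept]
  = (3/5)    [53 ≡ 3 mod 5]
  = (5/3)    [QR: 5 ≡ 1 mod 4, sign kept]
  = (2/3)    [5 ≡ 2 mod 3]
  = -(1/3)    [3 ≡ 3 mod 8 ⇒ (2/3) = -1]
  = -1    [(1/3) = 1]

-1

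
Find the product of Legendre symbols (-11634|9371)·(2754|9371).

-1

By multiplicativity, (-11634·2754|9371) = (-11634|9371)·(2754|9371).
First factor (-11634|9371):
Reduce the numerator: -11634 ≡ 7108 (mod 9371), so (-11634|9371) = (7108|9371).
Factor out 2: 7108 = 2^2·1777. Since 9371 ≡ 3 (mod 8), (2|9371) = -1, and (2|9371)^2 = +1. Now have (1777|9371).
1777 ≡ 1 (mod 4), so quadratic reciprocity gives (1777|9371) = (9371|1777). Reduce: 9371 ≡ 486 (mod 1777). Now have (486|1777).
Factor out 2: 486 = 2·243. Since 1777 ≡ 1 (mod 8), (2|1777) = +1. Now have (243|1777).
1777 ≡ 1 (mod 4), so quadratic reciprocity gives (243|1777) = (1777|243). Reduce: 1777 ≡ 76 (mod 243). Now have (76|243).
Factor out 2: 76 = 2^2·19. Since 243 ≡ 3 (mod 8), (2|243) = -1, and (2|243)^2 = +1. Now have (19|243).
Both 19 ≡ 3 and 243 ≡ 3 (mod 4), so reciprocity gives (19|243) = -(243|19). Reduce: 243 ≡ 15 (mod 19). Now have -(15|19).
Both 15 ≡ 3 and 19 ≡ 3 (mod 4), so reciprocity gives (15|19) = -(19|15). Reduce: 19 ≡ 4 (mod 15). Now have (4|15).
Factor out 2: 4 = 2^2. Since 15 ≡ 7 (mod 8), (2|15) = +1, and (2|15)^2 = +1. Now have (1|15).
(1|15) = 1. Collecting the sign factors: 1.
Second factor (2754|9371):
Factor out 2: 2754 = 2·1377. Since 9371 ≡ 3 (mod 8), (2|9371) = -1. Now have -(1377|9371).
1377 ≡ 1 (mod 4), so quadratic reciprocity gives (1377|9371) = (9371|1377). Reduce: 9371 ≡ 1109 (mod 1377). Now have -(1109|1377).
1109 ≡ 1 (mod 4), so quadratic reciprocity gives (1109|1377) = (1377|1109). Reduce: 1377 ≡ 268 (mod 1109). Now have -(268|1109).
Factor out 2: 268 = 2^2·67. Since 1109 ≡ 5 (mod 8), (2|1109) = -1, and (2|1109)^2 = +1. Now have -(67|1109).
1109 ≡ 1 (mod 4), so quadratic reciprocity gives (67|1109) = (1109|67). Reduce: 1109 ≡ 37 (mod 67). Now have -(37|67).
37 ≡ 1 (mod 4), so quadratic reciprocity gives (37|67) = (67|37). Reduce: 67 ≡ 30 (mod 37). Now have -(30|37).
Factor out 2: 30 = 2·15. Since 37 ≡ 5 (mod 8), (2|37) = -1. Now have (15|37).
37 ≡ 1 (mod 4), so quadratic reciprocity gives (15|37) = (37|15). Reduce: 37 ≡ 7 (mod 15). Now have (7|15).
Both 7 ≡ 3 and 15 ≡ 3 (mod 4), so reciprocity gives (7|15) = -(15|7). Reduce: 15 ≡ 1 (mod 7). Now have -(1|7).
(1|7) = 1. Collecting the sign factors: -1.
Product: (1)·(-1) = -1.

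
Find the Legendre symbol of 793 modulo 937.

793 ≡ 1 (mod 4), so quadratic reciprocity gives (793 / 937) = (937 / 793). Reduce: 937 ≡ 144 (mod 793). Now have (144 / 793).
Factor out 2: 144 = 2^4·9. Since 793 ≡ 1 (mod 8), (2 / 793) = +1, and (2 / 793)^4 = +1. Now have (9 / 793).
9 ≡ 1 (mod 4), so quadratic reciprocity gives (9 / 793) = (793 / 9). Reduce: 793 ≡ 1 (mod 9). Now have (1 / 9).
(1 / 9) = 1. Collecting the sign factors: 1.

1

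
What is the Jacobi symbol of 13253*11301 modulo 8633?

By multiplicativity, (13253·11301/8633) = (13253/8633)·(11301/8633).
First factor (13253/8633):
(13253/8633)
  = (4620/8633)    [13253 ≡ 4620 mod 8633]
  = (1155/8633)    [8633 ≡ 1 mod 8 ⇒ (2/8633)^2 = +1]
  = (8633/1155)    [QR: 8633 ≡ 1 mod 4, sign kept]
  = (548/1155)    [8633 ≡ 548 mod 1155]
  = (137/1155)    [1155 ≡ 3 mod 8 ⇒ (2/1155)^2 = +1]
  = (1155/137)    [QR: 137 ≡ 1 mod 4, sign kept]
  = (59/137)    [1155 ≡ 59 mod 137]
  = (137/59)    [QR: 137 ≡ 1 mod 4, sign kept]
  = (19/59)    [137 ≡ 19 mod 59]
  = -(59/19)    [QR: both ≡ 3 mod 4, sign flips]
  = -(2/19)    [59 ≡ 2 mod 19]
  = (1/19)    [19 ≡ 3 mod 8 ⇒ (2/19) = -1]
  = 1    [(1/19) = 1]
Second factor (11301/8633):
(11301/8633)
  = (2668/8633)    [11301 ≡ 2668 mod 8633]
  = (667/8633)    [8633 ≡ 1 mod 8 ⇒ (2/8633)^2 = +1]
  = (8633/667)    [QR: 8633 ≡ 1 mod 4, sign kept]
  = (629/667)    [8633 ≡ 629 mod 667]
  = (667/629)    [QR: 629 ≡ 1 mod 4, sign kept]
  = (38/629)    [667 ≡ 38 mod 629]
  = -(19/629)    [629 ≡ 5 mod 8 ⇒ (2/629) = -1]
  = -(629/19)    [QR: 629 ≡ 1 mod 4, sign kept]
  = -(2/19)    [629 ≡ 2 mod 19]
  = (1/19)    [19 ≡ 3 mod 8 ⇒ (2/19) = -1]
  = 1    [(1/19) = 1]
Product: (1)·(1) = 1.

1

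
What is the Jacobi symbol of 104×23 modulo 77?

-1

By multiplicativity, (104·23/77) = (104/77)·(23/77).
First factor (104/77):
(104/77)
  = (27/77)    [104 ≡ 27 mod 77]
  = (77/27)    [QR: 77 ≡ 1 mod 4, sign kept]
  = (23/27)    [77 ≡ 23 mod 27]
  = -(27/23)    [QR: both ≡ 3 mod 4, sign flips]
  = -(4/23)    [27 ≡ 4 mod 23]
  = -(1/23)    [23 ≡ 7 mod 8 ⇒ (2/23)^2 = +1]
  = -1    [(1/23) = 1]
Second factor (23/77):
(23/77)
  = (77/23)    [QR: 77 ≡ 1 mod 4, sign kept]
  = (8/23)    [77 ≡ 8 mod 23]
  = (1/23)    [23 ≡ 7 mod 8 ⇒ (2/23)^3 = +1]
  = 1    [(1/23) = 1]
Product: (-1)·(1) = -1.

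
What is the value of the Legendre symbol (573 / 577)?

(573 / 577)
  = (577 / 573)    [QR: 573 ≡ 1 mod 4, sign kept]
  = (4 / 573)    [577 ≡ 4 mod 573]
  = (1 / 573)    [573 ≡ 5 mod 8 ⇒ (2 / 573)^2 = +1]
  = 1    [(1 / 573) = 1]

1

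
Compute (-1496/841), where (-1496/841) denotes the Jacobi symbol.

Reduce the numerator: -1496 ≡ 186 (mod 841), so (-1496/841) = (186/841).
Factor out 2: 186 = 2·93. Since 841 ≡ 1 (mod 8), (2/841) = +1. Now have (93/841).
93 ≡ 1 (mod 4), so quadratic reciprocity gives (93/841) = (841/93). Reduce: 841 ≡ 4 (mod 93). Now have (4/93).
Factor out 2: 4 = 2^2. Since 93 ≡ 5 (mod 8), (2/93) = -1, and (2/93)^2 = +1. Now have (1/93).
(1/93) = 1. Collecting the sign factors: 1.

1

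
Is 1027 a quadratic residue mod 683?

Reduce the numerator: 1027 ≡ 344 (mod 683), so (1027/683) = (344/683).
Factor out 2: 344 = 2^3·43. Since 683 ≡ 3 (mod 8), (2/683) = -1, and (2/683)^3 = -1. Now have -(43/683).
Both 43 ≡ 3 and 683 ≡ 3 (mod 4), so reciprocity gives (43/683) = -(683/43). Reduce: 683 ≡ 38 (mod 43). Now have (38/43).
Factor out 2: 38 = 2·19. Since 43 ≡ 3 (mod 8), (2/43) = -1. Now have -(19/43).
Both 19 ≡ 3 and 43 ≡ 3 (mod 4), so reciprocity gives (19/43) = -(43/19). Reduce: 43 ≡ 5 (mod 19). Now have (5/19).
5 ≡ 1 (mod 4), so quadratic reciprocity gives (5/19) = (19/5). Reduce: 19 ≡ 4 (mod 5). Now have (4/5).
Factor out 2: 4 = 2^2. Since 5 ≡ 5 (mod 8), (2/5) = -1, and (2/5)^2 = +1. Now have (1/5).
(1/5) = 1. Collecting the sign factors: 1.
(1027/683) = 1, and 683 is prime, so 1027 is a quadratic residue mod 683.

yes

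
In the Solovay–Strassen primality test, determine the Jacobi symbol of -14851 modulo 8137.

Pull out -1: (-14851/8137) = (-1/8137)·(14851/8137). Since 8137 ≡ 1 (mod 4), (-1/8137) = +1. Now have (14851/8137).
Reduce the numerator: 14851 ≡ 6714 (mod 8137), so (14851/8137) = (6714/8137).
Factor out 2: 6714 = 2·3357. Since 8137 ≡ 1 (mod 8), (2/8137) = +1. Now have (3357/8137).
3357 ≡ 1 (mod 4), so quadratic reciprocity gives (3357/8137) = (8137/3357). Reduce: 8137 ≡ 1423 (mod 3357). Now have (1423/3357).
3357 ≡ 1 (mod 4), so quadratic reciprocity gives (1423/3357) = (3357/1423). Reduce: 3357 ≡ 511 (mod 1423). Now have (511/1423).
Both 511 ≡ 3 and 1423 ≡ 3 (mod 4), so reciprocity gives (511/1423) = -(1423/511). Reduce: 1423 ≡ 401 (mod 511). Now have -(401/511).
401 ≡ 1 (mod 4), so quadratic reciprocity gives (401/511) = (511/401). Reduce: 511 ≡ 110 (mod 401). Now have -(110/401).
Factor out 2: 110 = 2·55. Since 401 ≡ 1 (mod 8), (2/401) = +1. Now have -(55/401).
401 ≡ 1 (mod 4), so quadratic reciprocity gives (55/401) = (401/55). Reduce: 401 ≡ 16 (mod 55). Now have -(16/55).
Factor out 2: 16 = 2^4. Since 55 ≡ 7 (mod 8), (2/55) = +1, and (2/55)^4 = +1. Now have -(1/55).
(1/55) = 1. Collecting the sign factors: -1.

-1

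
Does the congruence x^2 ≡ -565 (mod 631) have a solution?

yes

(-565/631)
  = (66/631)    [-565 ≡ 66 mod 631]
  = (33/631)    [631 ≡ 7 mod 8 ⇒ (2/631) = +1]
  = (631/33)    [QR: 33 ≡ 1 mod 4, sign kept]
  = (4/33)    [631 ≡ 4 mod 33]
  = (1/33)    [33 ≡ 1 mod 8 ⇒ (2/33)^2 = +1]
  = 1    [(1/33) = 1]
The Legendre symbol is 1, so x^2 ≡ -565 (mod 631) has solution.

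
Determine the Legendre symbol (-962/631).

Reduce the numerator: -962 ≡ 300 (mod 631), so (-962/631) = (300/631).
Factor out 2: 300 = 2^2·75. Since 631 ≡ 7 (mod 8), (2/631) = +1, and (2/631)^2 = +1. Now have (75/631).
Both 75 ≡ 3 and 631 ≡ 3 (mod 4), so reciprocity gives (75/631) = -(631/75). Reduce: 631 ≡ 31 (mod 75). Now have -(31/75).
Both 31 ≡ 3 and 75 ≡ 3 (mod 4), so reciprocity gives (31/75) = -(75/31). Reduce: 75 ≡ 13 (mod 31). Now have (13/31).
13 ≡ 1 (mod 4), so quadratic reciprocity gives (13/31) = (31/13). Reduce: 31 ≡ 5 (mod 13). Now have (5/13).
5 ≡ 1 (mod 4), so quadratic reciprocity gives (5/13) = (13/5). Reduce: 13 ≡ 3 (mod 5). Now have (3/5).
5 ≡ 1 (mod 4), so quadratic reciprocity gives (3/5) = (5/3). Reduce: 5 ≡ 2 (mod 3). Now have (2/3).
Factor out 2: 2 = 2. Since 3 ≡ 3 (mod 8), (2/3) = -1. Now have -(1/3).
(1/3) = 1. Collecting the sign factors: -1.

-1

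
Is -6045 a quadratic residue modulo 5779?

no

(-6045|5779)
  = (5513|5779)    [-6045 ≡ 5513 mod 5779]
  = (5779|5513)    [QR: 5513 ≡ 1 mod 4, sign kept]
  = (266|5513)    [5779 ≡ 266 mod 5513]
  = (133|5513)    [5513 ≡ 1 mod 8 ⇒ (2|5513) = +1]
  = (5513|133)    [QR: 133 ≡ 1 mod 4, sign kept]
  = (60|133)    [5513 ≡ 60 mod 133]
  = (15|133)    [133 ≡ 5 mod 8 ⇒ (2|133)^2 = +1]
  = (133|15)    [QR: 133 ≡ 1 mod 4, sign kept]
  = (13|15)    [133 ≡ 13 mod 15]
  = (15|13)    [QR: 13 ≡ 1 mod 4, sign kept]
  = (2|13)    [15 ≡ 2 mod 13]
  = -(1|13)    [13 ≡ 5 mod 8 ⇒ (2|13) = -1]
  = -1    [(1|13) = 1]
(-6045|5779) = -1, and 5779 is prime, so -6045 is not a quadratic residue mod 5779.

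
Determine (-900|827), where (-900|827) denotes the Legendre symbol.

-1

(-900|827)
  = (754|827)    [-900 ≡ 754 mod 827]
  = -(377|827)    [827 ≡ 3 mod 8 ⇒ (2|827) = -1]
  = -(827|377)    [QR: 377 ≡ 1 mod 4, sign kept]
  = -(73|377)    [827 ≡ 73 mod 377]
  = -(377|73)    [QR: 73 ≡ 1 mod 4, sign kept]
  = -(12|73)    [377 ≡ 12 mod 73]
  = -(3|73)    [73 ≡ 1 mod 8 ⇒ (2|73)^2 = +1]
  = -(73|3)    [QR: 73 ≡ 1 mod 4, sign kept]
  = -(1|3)    [73 ≡ 1 mod 3]
  = -1    [(1|3) = 1]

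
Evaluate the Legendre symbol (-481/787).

Reduce the numerator: -481 ≡ 306 (mod 787), so (-481/787) = (306/787).
Factor out 2: 306 = 2·153. Since 787 ≡ 3 (mod 8), (2/787) = -1. Now have -(153/787).
153 ≡ 1 (mod 4), so quadratic reciprocity gives (153/787) = (787/153). Reduce: 787 ≡ 22 (mod 153). Now have -(22/153).
Factor out 2: 22 = 2·11. Since 153 ≡ 1 (mod 8), (2/153) = +1. Now have -(11/153).
153 ≡ 1 (mod 4), so quadratic reciprocity gives (11/153) = (153/11). Reduce: 153 ≡ 10 (mod 11). Now have -(10/11).
Factor out 2: 10 = 2·5. Since 11 ≡ 3 (mod 8), (2/11) = -1. Now have (5/11).
5 ≡ 1 (mod 4), so quadratic reciprocity gives (5/11) = (11/5). Reduce: 11 ≡ 1 (mod 5). Now have (1/5).
(1/5) = 1. Collecting the sign factors: 1.

1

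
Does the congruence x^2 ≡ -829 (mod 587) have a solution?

yes

Reduce the numerator: -829 ≡ 345 (mod 587), so (-829/587) = (345/587).
345 ≡ 1 (mod 4), so quadratic reciprocity gives (345/587) = (587/345). Reduce: 587 ≡ 242 (mod 345). Now have (242/345).
Factor out 2: 242 = 2·121. Since 345 ≡ 1 (mod 8), (2/345) = +1. Now have (121/345).
121 ≡ 1 (mod 4), so quadratic reciprocity gives (121/345) = (345/121). Reduce: 345 ≡ 103 (mod 121). Now have (103/121).
121 ≡ 1 (mod 4), so quadratic reciprocity gives (103/121) = (121/103). Reduce: 121 ≡ 18 (mod 103). Now have (18/103).
Factor out 2: 18 = 2·9. Since 103 ≡ 7 (mod 8), (2/103) = +1. Now have (9/103).
9 ≡ 1 (mod 4), so quadratic reciprocity gives (9/103) = (103/9). Reduce: 103 ≡ 4 (mod 9). Now have (4/9).
Factor out 2: 4 = 2^2. Since 9 ≡ 1 (mod 8), (2/9) = +1, and (2/9)^2 = +1. Now have (1/9).
(1/9) = 1. Collecting the sign factors: 1.
The Legendre symbol is 1, so x^2 ≡ -829 (mod 587) has solution.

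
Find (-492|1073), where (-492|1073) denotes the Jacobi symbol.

(-492|1073)
  = (581|1073)    [-492 ≡ 581 mod 1073]
  = (1073|581)    [QR: 581 ≡ 1 mod 4, sign kept]
  = (492|581)    [1073 ≡ 492 mod 581]
  = (123|581)    [581 ≡ 5 mod 8 ⇒ (2|581)^2 = +1]
  = (581|123)    [QR: 581 ≡ 1 mod 4, sign kept]
  = (89|123)    [581 ≡ 89 mod 123]
  = (123|89)    [QR: 89 ≡ 1 mod 4, sign kept]
  = (34|89)    [123 ≡ 34 mod 89]
  = (17|89)    [89 ≡ 1 mod 8 ⇒ (2|89) = +1]
  = (89|17)    [QR: 17 ≡ 1 mod 4, sign kept]
  = (4|17)    [89 ≡ 4 mod 17]
  = (1|17)    [17 ≡ 1 mod 8 ⇒ (2|17)^2 = +1]
  = 1    [(1|17) = 1]

1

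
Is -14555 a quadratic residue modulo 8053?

(-14555|8053)
  = (1551|8053)    [-14555 ≡ 1551 mod 8053]
  = (8053|1551)    [QR: 8053 ≡ 1 mod 4, sign kept]
  = (298|1551)    [8053 ≡ 298 mod 1551]
  = (149|1551)    [1551 ≡ 7 mod 8 ⇒ (2|1551) = +1]
  = (1551|149)    [QR: 149 ≡ 1 mod 4, sign kept]
  = (61|149)    [1551 ≡ 61 mod 149]
  = (149|61)    [QR: 61 ≡ 1 mod 4, sign kept]
  = (27|61)    [149 ≡ 27 mod 61]
  = (61|27)    [QR: 61 ≡ 1 mod 4, sign kept]
  = (7|27)    [61 ≡ 7 mod 27]
  = -(27|7)    [QR: both ≡ 3 mod 4, sign flips]
  = -(6|7)    [27 ≡ 6 mod 7]
  = -(3|7)    [7 ≡ 7 mod 8 ⇒ (2|7) = +1]
  = (7|3)    [QR: both ≡ 3 mod 4, sign flips]
  = (1|3)    [7 ≡ 1 mod 3]
  = 1    [(1|3) = 1]
(-14555|8053) = 1, and 8053 is prime, so -14555 is a quadratic residue mod 8053.

yes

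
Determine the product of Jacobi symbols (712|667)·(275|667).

-1

By multiplicativity, (712·275|667) = (712|667)·(275|667).
First factor (712|667):
(712|667)
  = (45|667)    [712 ≡ 45 mod 667]
  = (667|45)    [QR: 45 ≡ 1 mod 4, sign kept]
  = (37|45)    [667 ≡ 37 mod 45]
  = (45|37)    [QR: 37 ≡ 1 mod 4, sign kept]
  = (8|37)    [45 ≡ 8 mod 37]
  = -(1|37)    [37 ≡ 5 mod 8 ⇒ (2|37)^3 = -1]
  = -1    [(1|37) = 1]
Second factor (275|667):
(275|667)
  = -(667|275)    [QR: both ≡ 3 mod 4, sign flips]
  = -(117|275)    [667 ≡ 117 mod 275]
  = -(275|117)    [QR: 117 ≡ 1 mod 4, sign kept]
  = -(41|117)    [275 ≡ 41 mod 117]
  = -(117|41)    [QR: 41 ≡ 1 mod 4, sign kept]
  = -(35|41)    [117 ≡ 35 mod 41]
  = -(41|35)    [QR: 41 ≡ 1 mod 4, sign kept]
  = -(6|35)    [41 ≡ 6 mod 35]
  = (3|35)    [35 ≡ 3 mod 8 ⇒ (2|35) = -1]
  = -(35|3)    [QR: both ≡ 3 mod 4, sign flips]
  = -(2|3)    [35 ≡ 2 mod 3]
  = (1|3)    [3 ≡ 3 mod 8 ⇒ (2|3) = -1]
  = 1    [(1|3) = 1]
Product: (-1)·(1) = -1.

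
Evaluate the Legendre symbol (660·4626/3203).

By multiplicativity, (660·4626/3203) = (660/3203)·(4626/3203).
First factor (660/3203):
(660/3203)
  = (165/3203)    [3203 ≡ 3 mod 8 ⇒ (2/3203)^2 = +1]
  = (3203/165)    [QR: 165 ≡ 1 mod 4, sign kept]
  = (68/165)    [3203 ≡ 68 mod 165]
  = (17/165)    [165 ≡ 5 mod 8 ⇒ (2/165)^2 = +1]
  = (165/17)    [QR: 17 ≡ 1 mod 4, sign kept]
  = (12/17)    [165 ≡ 12 mod 17]
  = (3/17)    [17 ≡ 1 mod 8 ⇒ (2/17)^2 = +1]
  = (17/3)    [QR: 17 ≡ 1 mod 4, sign kept]
  = (2/3)    [17 ≡ 2 mod 3]
  = -(1/3)    [3 ≡ 3 mod 8 ⇒ (2/3) = -1]
  = -1    [(1/3) = 1]
Second factor (4626/3203):
(4626/3203)
  = (1423/3203)    [4626 ≡ 1423 mod 3203]
  = -(3203/1423)    [QR: both ≡ 3 mod 4, sign flips]
  = -(357/1423)    [3203 ≡ 357 mod 1423]
  = -(1423/357)    [QR: 357 ≡ 1 mod 4, sign kept]
  = -(352/357)    [1423 ≡ 352 mod 357]
  = (11/357)    [357 ≡ 5 mod 8 ⇒ (2/357)^5 = -1]
  = (357/11)    [QR: 357 ≡ 1 mod 4, sign kept]
  = (5/11)    [357 ≡ 5 mod 11]
  = (11/5)    [QR: 5 ≡ 1 mod 4, sign kept]
  = (1/5)    [11 ≡ 1 mod 5]
  = 1    [(1/5) = 1]
Product: (-1)·(1) = -1.

-1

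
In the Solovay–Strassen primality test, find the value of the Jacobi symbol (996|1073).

(996|1073)
  = (249|1073)    [1073 ≡ 1 mod 8 ⇒ (2|1073)^2 = +1]
  = (1073|249)    [QR: 249 ≡ 1 mod 4, sign kept]
  = (77|249)    [1073 ≡ 77 mod 249]
  = (249|77)    [QR: 77 ≡ 1 mod 4, sign kept]
  = (18|77)    [249 ≡ 18 mod 77]
  = -(9|77)    [77 ≡ 5 mod 8 ⇒ (2|77) = -1]
  = -(77|9)    [QR: 9 ≡ 1 mod 4, sign kept]
  = -(5|9)    [77 ≡ 5 mod 9]
  = -(9|5)    [QR: 5 ≡ 1 mod 4, sign kept]
  = -(4|5)    [9 ≡ 4 mod 5]
  = -(1|5)    [5 ≡ 5 mod 8 ⇒ (2|5)^2 = +1]
  = -1    [(1|5) = 1]

-1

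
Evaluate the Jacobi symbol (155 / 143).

1

(155 / 143)
  = (12 / 143)    [155 ≡ 12 mod 143]
  = (3 / 143)    [143 ≡ 7 mod 8 ⇒ (2 / 143)^2 = +1]
  = -(143 / 3)    [QR: both ≡ 3 mod 4, sign flips]
  = -(2 / 3)    [143 ≡ 2 mod 3]
  = (1 / 3)    [3 ≡ 3 mod 8 ⇒ (2 / 3) = -1]
  = 1    [(1 / 3) = 1]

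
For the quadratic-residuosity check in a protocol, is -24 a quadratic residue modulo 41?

no

(-24/41)
  = (17/41)    [-24 ≡ 17 mod 41]
  = (41/17)    [QR: 17 ≡ 1 mod 4, sign kept]
  = (7/17)    [41 ≡ 7 mod 17]
  = (17/7)    [QR: 17 ≡ 1 mod 4, sign kept]
  = (3/7)    [17 ≡ 3 mod 7]
  = -(7/3)    [QR: both ≡ 3 mod 4, sign flips]
  = -(1/3)    [7 ≡ 1 mod 3]
  = -1    [(1/3) = 1]
(-24/41) = -1, and 41 is prime, so -24 is not a quadratic residue mod 41.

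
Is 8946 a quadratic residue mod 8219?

Reduce the numerator: 8946 ≡ 727 (mod 8219), so (8946/8219) = (727/8219).
Both 727 ≡ 3 and 8219 ≡ 3 (mod 4), so reciprocity gives (727/8219) = -(8219/727). Reduce: 8219 ≡ 222 (mod 727). Now have -(222/727).
Factor out 2: 222 = 2·111. Since 727 ≡ 7 (mod 8), (2/727) = +1. Now have -(111/727).
Both 111 ≡ 3 and 727 ≡ 3 (mod 4), so reciprocity gives (111/727) = -(727/111). Reduce: 727 ≡ 61 (mod 111). Now have (61/111).
61 ≡ 1 (mod 4), so quadratic reciprocity gives (61/111) = (111/61). Reduce: 111 ≡ 50 (mod 61). Now have (50/61).
Factor out 2: 50 = 2·25. Since 61 ≡ 5 (mod 8), (2/61) = -1. Now have -(25/61).
25 ≡ 1 (mod 4), so quadratic reciprocity gives (25/61) = (61/25). Reduce: 61 ≡ 11 (mod 25). Now have -(11/25).
25 ≡ 1 (mod 4), so quadratic reciprocity gives (11/25) = (25/11). Reduce: 25 ≡ 3 (mod 11). Now have -(3/11).
Both 3 ≡ 3 and 11 ≡ 3 (mod 4), so reciprocity gives (3/11) = -(11/3). Reduce: 11 ≡ 2 (mod 3). Now have (2/3).
Factor out 2: 2 = 2. Since 3 ≡ 3 (mod 8), (2/3) = -1. Now have -(1/3).
(1/3) = 1. Collecting the sign factors: -1.
(8946/8219) = -1, and 8219 is prime, so 8946 is not a quadratic residue mod 8219.

no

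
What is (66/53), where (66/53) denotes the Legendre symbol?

1

Reduce the numerator: 66 ≡ 13 (mod 53), so (66/53) = (13/53).
13 ≡ 1 (mod 4), so quadratic reciprocity gives (13/53) = (53/13). Reduce: 53 ≡ 1 (mod 13). Now have (1/13).
(1/13) = 1. Collecting the sign factors: 1.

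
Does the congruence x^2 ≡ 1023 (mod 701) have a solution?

Reduce the numerator: 1023 ≡ 322 (mod 701), so (1023|701) = (322|701).
Factor out 2: 322 = 2·161. Since 701 ≡ 5 (mod 8), (2|701) = -1. Now have -(161|701).
161 ≡ 1 (mod 4), so quadratic reciprocity gives (161|701) = (701|161). Reduce: 701 ≡ 57 (mod 161). Now have -(57|161).
57 ≡ 1 (mod 4), so quadratic reciprocity gives (57|161) = (161|57). Reduce: 161 ≡ 47 (mod 57). Now have -(47|57).
57 ≡ 1 (mod 4), so quadratic reciprocity gives (47|57) = (57|47). Reduce: 57 ≡ 10 (mod 47). Now have -(10|47).
Factor out 2: 10 = 2·5. Since 47 ≡ 7 (mod 8), (2|47) = +1. Now have -(5|47).
5 ≡ 1 (mod 4), so quadratic reciprocity gives (5|47) = (47|5). Reduce: 47 ≡ 2 (mod 5). Now have -(2|5).
Factor out 2: 2 = 2. Since 5 ≡ 5 (mod 8), (2|5) = -1. Now have (1|5).
(1|5) = 1. Collecting the sign factors: 1.
(1023|701) = 1, and 701 is prime, so 1023 is a quadratic residue mod 701.

yes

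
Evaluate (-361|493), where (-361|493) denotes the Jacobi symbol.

Reduce the numerator: -361 ≡ 132 (mod 493), so (-361|493) = (132|493).
Factor out 2: 132 = 2^2·33. Since 493 ≡ 5 (mod 8), (2|493) = -1, and (2|493)^2 = +1. Now have (33|493).
33 ≡ 1 (mod 4), so quadratic reciprocity gives (33|493) = (493|33). Reduce: 493 ≡ 31 (mod 33). Now have (31|33).
33 ≡ 1 (mod 4), so quadratic reciprocity gives (31|33) = (33|31). Reduce: 33 ≡ 2 (mod 31). Now have (2|31).
Factor out 2: 2 = 2. Since 31 ≡ 7 (mod 8), (2|31) = +1. Now have (1|31).
(1|31) = 1. Collecting the sign factors: 1.

1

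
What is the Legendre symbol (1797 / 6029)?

(1797 / 6029)
  = (6029 / 1797)    [QR: 1797 ≡ 1 mod 4, sign kept]
  = (638 / 1797)    [6029 ≡ 638 mod 1797]
  = -(319 / 1797)    [1797 ≡ 5 mod 8 ⇒ (2 / 1797) = -1]
  = -(1797 / 319)    [QR: 1797 ≡ 1 mod 4, sign kept]
  = -(202 / 319)    [1797 ≡ 202 mod 319]
  = -(101 / 319)    [319 ≡ 7 mod 8 ⇒ (2 / 319) = +1]
  = -(319 / 101)    [QR: 101 ≡ 1 mod 4, sign kept]
  = -(16 / 101)    [319 ≡ 16 mod 101]
  = -(1 / 101)    [101 ≡ 5 mod 8 ⇒ (2 / 101)^4 = +1]
  = -1    [(1 / 101) = 1]

-1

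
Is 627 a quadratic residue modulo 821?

yes

(627/821)
  = (821/627)    [QR: 821 ≡ 1 mod 4, sign kept]
  = (194/627)    [821 ≡ 194 mod 627]
  = -(97/627)    [627 ≡ 3 mod 8 ⇒ (2/627) = -1]
  = -(627/97)    [QR: 97 ≡ 1 mod 4, sign kept]
  = -(45/97)    [627 ≡ 45 mod 97]
  = -(97/45)    [QR: 45 ≡ 1 mod 4, sign kept]
  = -(7/45)    [97 ≡ 7 mod 45]
  = -(45/7)    [QR: 45 ≡ 1 mod 4, sign kept]
  = -(3/7)    [45 ≡ 3 mod 7]
  = (7/3)    [QR: both ≡ 3 mod 4, sign flips]
  = (1/3)    [7 ≡ 1 mod 3]
  = 1    [(1/3) = 1]
The Legendre symbol is 1, so x^2 ≡ 627 (mod 821) has solution.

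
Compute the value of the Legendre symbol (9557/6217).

-1

(9557/6217)
  = (3340/6217)    [9557 ≡ 3340 mod 6217]
  = (835/6217)    [6217 ≡ 1 mod 8 ⇒ (2/6217)^2 = +1]
  = (6217/835)    [QR: 6217 ≡ 1 mod 4, sign kept]
  = (372/835)    [6217 ≡ 372 mod 835]
  = (93/835)    [835 ≡ 3 mod 8 ⇒ (2/835)^2 = +1]
  = (835/93)    [QR: 93 ≡ 1 mod 4, sign kept]
  = (91/93)    [835 ≡ 91 mod 93]
  = (93/91)    [QR: 93 ≡ 1 mod 4, sign kept]
  = (2/91)    [93 ≡ 2 mod 91]
  = -(1/91)    [91 ≡ 3 mod 8 ⇒ (2/91) = -1]
  = -1    [(1/91) = 1]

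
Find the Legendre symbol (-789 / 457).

-1

Reduce the numerator: -789 ≡ 125 (mod 457), so (-789 / 457) = (125 / 457).
125 ≡ 1 (mod 4), so quadratic reciprocity gives (125 / 457) = (457 / 125). Reduce: 457 ≡ 82 (mod 125). Now have (82 / 125).
Factor out 2: 82 = 2·41. Since 125 ≡ 5 (mod 8), (2 / 125) = -1. Now have -(41 / 125).
41 ≡ 1 (mod 4), so quadratic reciprocity gives (41 / 125) = (125 / 41). Reduce: 125 ≡ 2 (mod 41). Now have -(2 / 41).
Factor out 2: 2 = 2. Since 41 ≡ 1 (mod 8), (2 / 41) = +1. Now have -(1 / 41).
(1 / 41) = 1. Collecting the sign factors: -1.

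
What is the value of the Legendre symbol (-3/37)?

Pull out -1: (-3/37) = (-1/37)·(3/37). Since 37 ≡ 1 (mod 4), (-1/37) = +1. Now have (3/37).
37 ≡ 1 (mod 4), so quadratic reciprocity gives (3/37) = (37/3). Reduce: 37 ≡ 1 (mod 3). Now have (1/3).
(1/3) = 1. Collecting the sign factors: 1.

1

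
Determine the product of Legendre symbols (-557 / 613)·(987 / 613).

By multiplicativity, (-557·987 / 613) = (-557 / 613)·(987 / 613).
First factor (-557 / 613):
Pull out -1: (-557 / 613) = (-1 / 613)·(557 / 613). Since 613 ≡ 1 (mod 4), (-1 / 613) = +1. Now have (557 / 613).
557 ≡ 1 (mod 4), so quadratic reciprocity gives (557 / 613) = (613 / 557). Reduce: 613 ≡ 56 (mod 557). Now have (56 / 557).
Factor out 2: 56 = 2^3·7. Since 557 ≡ 5 (mod 8), (2 / 557) = -1, and (2 / 557)^3 = -1. Now have -(7 / 557).
557 ≡ 1 (mod 4), so quadratic reciprocity gives (7 / 557) = (557 / 7). Reduce: 557 ≡ 4 (mod 7). Now have -(4 / 7).
Factor out 2: 4 = 2^2. Since 7 ≡ 7 (mod 8), (2 / 7) = +1, and (2 / 7)^2 = +1. Now have -(1 / 7).
(1 / 7) = 1. Collecting the sign factors: -1.
Second factor (987 / 613):
Reduce the numerator: 987 ≡ 374 (mod 613), so (987 / 613) = (374 / 613).
Factor out 2: 374 = 2·187. Since 613 ≡ 5 (mod 8), (2 / 613) = -1. Now have -(187 / 613).
613 ≡ 1 (mod 4), so quadratic reciprocity gives (187 / 613) = (613 / 187). Reduce: 613 ≡ 52 (mod 187). Now have -(52 / 187).
Factor out 2: 52 = 2^2·13. Since 187 ≡ 3 (mod 8), (2 / 187) = -1, and (2 / 187)^2 = +1. Now have -(13 / 187).
13 ≡ 1 (mod 4), so quadratic reciprocity gives (13 / 187) = (187 / 13). Reduce: 187 ≡ 5 (mod 13). Now have -(5 / 13).
5 ≡ 1 (mod 4), so quadratic reciprocity gives (5 / 13) = (13 / 5). Reduce: 13 ≡ 3 (mod 5). Now have -(3 / 5).
5 ≡ 1 (mod 4), so quadratic reciprocity gives (3 / 5) = (5 / 3). Reduce: 5 ≡ 2 (mod 3). Now have -(2 / 3).
Factor out 2: 2 = 2. Since 3 ≡ 3 (mod 8), (2 / 3) = -1. Now have (1 / 3).
(1 / 3) = 1. Collecting the sign factors: 1.
Product: (-1)·(1) = -1.

-1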